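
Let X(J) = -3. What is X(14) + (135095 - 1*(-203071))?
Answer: 338163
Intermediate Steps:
X(14) + (135095 - 1*(-203071)) = -3 + (135095 - 1*(-203071)) = -3 + (135095 + 203071) = -3 + 338166 = 338163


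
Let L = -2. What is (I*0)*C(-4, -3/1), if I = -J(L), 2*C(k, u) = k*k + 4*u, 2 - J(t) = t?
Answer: 0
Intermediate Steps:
J(t) = 2 - t
C(k, u) = k²/2 + 2*u (C(k, u) = (k*k + 4*u)/2 = (k² + 4*u)/2 = k²/2 + 2*u)
I = -4 (I = -(2 - 1*(-2)) = -(2 + 2) = -1*4 = -4)
(I*0)*C(-4, -3/1) = (-4*0)*((½)*(-4)² + 2*(-3/1)) = 0*((½)*16 + 2*(-3*1)) = 0*(8 + 2*(-3)) = 0*(8 - 6) = 0*2 = 0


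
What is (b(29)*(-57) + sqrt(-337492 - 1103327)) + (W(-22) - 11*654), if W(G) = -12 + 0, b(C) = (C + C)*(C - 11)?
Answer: -66714 + 3*I*sqrt(160091) ≈ -66714.0 + 1200.3*I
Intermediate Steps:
b(C) = 2*C*(-11 + C) (b(C) = (2*C)*(-11 + C) = 2*C*(-11 + C))
W(G) = -12
(b(29)*(-57) + sqrt(-337492 - 1103327)) + (W(-22) - 11*654) = ((2*29*(-11 + 29))*(-57) + sqrt(-337492 - 1103327)) + (-12 - 11*654) = ((2*29*18)*(-57) + sqrt(-1440819)) + (-12 - 7194) = (1044*(-57) + 3*I*sqrt(160091)) - 7206 = (-59508 + 3*I*sqrt(160091)) - 7206 = -66714 + 3*I*sqrt(160091)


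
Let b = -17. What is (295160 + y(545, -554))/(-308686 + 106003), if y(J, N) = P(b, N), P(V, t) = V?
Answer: -98381/67561 ≈ -1.4562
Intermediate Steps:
y(J, N) = -17
(295160 + y(545, -554))/(-308686 + 106003) = (295160 - 17)/(-308686 + 106003) = 295143/(-202683) = 295143*(-1/202683) = -98381/67561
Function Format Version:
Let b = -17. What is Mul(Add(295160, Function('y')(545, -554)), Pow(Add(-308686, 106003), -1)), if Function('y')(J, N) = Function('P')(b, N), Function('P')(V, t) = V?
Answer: Rational(-98381, 67561) ≈ -1.4562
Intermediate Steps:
Function('y')(J, N) = -17
Mul(Add(295160, Function('y')(545, -554)), Pow(Add(-308686, 106003), -1)) = Mul(Add(295160, -17), Pow(Add(-308686, 106003), -1)) = Mul(295143, Pow(-202683, -1)) = Mul(295143, Rational(-1, 202683)) = Rational(-98381, 67561)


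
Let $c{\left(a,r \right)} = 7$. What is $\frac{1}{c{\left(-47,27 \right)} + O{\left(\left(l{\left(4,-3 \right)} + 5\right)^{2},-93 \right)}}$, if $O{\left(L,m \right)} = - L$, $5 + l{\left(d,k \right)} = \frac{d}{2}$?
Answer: $\frac{1}{3} \approx 0.33333$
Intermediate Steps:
$l{\left(d,k \right)} = -5 + \frac{d}{2}$
$\frac{1}{c{\left(-47,27 \right)} + O{\left(\left(l{\left(4,-3 \right)} + 5\right)^{2},-93 \right)}} = \frac{1}{7 - \left(\left(-5 + \frac{1}{2} \cdot 4\right) + 5\right)^{2}} = \frac{1}{7 - \left(\left(-5 + 2\right) + 5\right)^{2}} = \frac{1}{7 - \left(-3 + 5\right)^{2}} = \frac{1}{7 - 2^{2}} = \frac{1}{7 - 4} = \frac{1}{3}$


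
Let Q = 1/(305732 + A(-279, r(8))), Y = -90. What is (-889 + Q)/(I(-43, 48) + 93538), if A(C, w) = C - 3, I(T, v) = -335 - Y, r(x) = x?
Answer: -271545049/28496346850 ≈ -0.0095291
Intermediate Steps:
I(T, v) = -245 (I(T, v) = -335 - 1*(-90) = -335 + 90 = -245)
A(C, w) = -3 + C
Q = 1/305450 (Q = 1/(305732 + (-3 - 279)) = 1/(305732 - 282) = 1/305450 ≈ 3.2739e-6)
(-889 + Q)/(I(-43, 48) + 93538) = (-889 + 1/305450)/(-245 + 93538) = -271545049/305450/93293 = -271545049/305450*1/93293 = -271545049/28496346850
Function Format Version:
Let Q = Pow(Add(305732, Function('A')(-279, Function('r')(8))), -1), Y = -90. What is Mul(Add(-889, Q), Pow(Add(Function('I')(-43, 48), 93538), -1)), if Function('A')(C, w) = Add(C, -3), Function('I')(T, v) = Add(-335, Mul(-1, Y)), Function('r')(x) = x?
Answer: Rational(-271545049, 28496346850) ≈ -0.0095291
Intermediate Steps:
Function('I')(T, v) = -245 (Function('I')(T, v) = Add(-335, Mul(-1, -90)) = Add(-335, 90) = -245)
Function('A')(C, w) = Add(-3, C)
Q = Rational(1, 305450) (Q = Pow(Add(305732, Add(-3, -279)), -1) = Pow(Add(305732, -282), -1) = Pow(305450, -1) = Rational(1, 305450) ≈ 3.2739e-6)
Mul(Add(-889, Q), Pow(Add(Function('I')(-43, 48), 93538), -1)) = Mul(Add(-889, Rational(1, 305450)), Pow(Add(-245, 93538), -1)) = Mul(Rational(-271545049, 305450), Pow(93293, -1)) = Mul(Rational(-271545049, 305450), Rational(1, 93293)) = Rational(-271545049, 28496346850)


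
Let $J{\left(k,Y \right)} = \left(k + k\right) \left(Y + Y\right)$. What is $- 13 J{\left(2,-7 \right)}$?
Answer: $728$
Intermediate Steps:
$J{\left(k,Y \right)} = 4 Y k$ ($J{\left(k,Y \right)} = 2 k 2 Y = 4 Y k$)
$- 13 J{\left(2,-7 \right)} = - 13 \cdot 4 \left(-7\right) 2 = \left(-13\right) \left(-56\right) = 728$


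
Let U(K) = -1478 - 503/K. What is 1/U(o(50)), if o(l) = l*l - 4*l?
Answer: -2300/3399903 ≈ -0.00067649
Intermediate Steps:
o(l) = l² - 4*l
1/U(o(50)) = 1/(-1478 - 503*1/(50*(-4 + 50))) = 1/(-1478 - 503/(50*46)) = 1/(-1478 - 503/2300) = 1/(-3399903/2300) = -2300/3399903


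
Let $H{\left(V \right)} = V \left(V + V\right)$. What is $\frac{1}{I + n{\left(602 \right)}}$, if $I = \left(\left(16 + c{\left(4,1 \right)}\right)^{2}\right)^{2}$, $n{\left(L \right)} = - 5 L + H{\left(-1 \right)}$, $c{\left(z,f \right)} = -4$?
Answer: $\frac{1}{17728} \approx 5.6408 \cdot 10^{-5}$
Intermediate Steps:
$H{\left(V \right)} = 2 V^{2}$ ($H{\left(V \right)} = V 2 V = 2 V^{2}$)
$n{\left(L \right)} = 2 - 5 L$ ($n{\left(L \right)} = - 5 L + 2 \left(-1\right)^{2} = - 5 L + 2 \cdot 1 = - 5 L + 2 = 2 - 5 L$)
$I = 20736$ ($I = \left(\left(16 - 4\right)^{2}\right)^{2} = \left(12^{2}\right)^{2} = 144^{2} = 20736$)
$\frac{1}{I + n{\left(602 \right)}} = \frac{1}{20736 + \left(2 - 3010\right)} = \frac{1}{20736 - 3008} = \frac{1}{17728}$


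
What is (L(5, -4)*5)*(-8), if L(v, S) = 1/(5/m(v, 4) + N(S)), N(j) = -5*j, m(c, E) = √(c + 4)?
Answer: -24/13 ≈ -1.8462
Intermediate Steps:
m(c, E) = √(4 + c)
L(v, S) = 1/(-5*S + 5/√(4 + v)) (L(v, S) = 1/(5/(√(4 + v)) - 5*S) = 1/(5/√(4 + v) - 5*S) = 1/(-5*S + 5/√(4 + v)))
(L(5, -4)*5)*(-8) = ((√(4 + 5)/(5*(1 - 1*(-4)*√(4 + 5))))*5)*(-8) = ((√9/(5*(1 - 1*(-4)*√9)))*5)*(-8) = (((⅕)*3/(1 - 1*(-4)*3))*5)*(-8) = (((⅕)*3/(1 + 12))*5)*(-8) = (((⅕)*3/13)*5)*(-8) = (((⅕)*(1/13)*3)*5)*(-8) = ((3/65)*5)*(-8) = (3/13)*(-8) = -24/13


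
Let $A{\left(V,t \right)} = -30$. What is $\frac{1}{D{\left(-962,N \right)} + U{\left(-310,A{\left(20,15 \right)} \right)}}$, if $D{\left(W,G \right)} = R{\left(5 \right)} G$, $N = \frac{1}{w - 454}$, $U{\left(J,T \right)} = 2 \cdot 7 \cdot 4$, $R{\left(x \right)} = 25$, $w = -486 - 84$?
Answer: $\frac{1024}{57319} \approx 0.017865$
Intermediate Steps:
$w = -570$
$U{\left(J,T \right)} = 56$ ($U{\left(J,T \right)} = 14 \cdot 4 = 56$)
$N = - \frac{1}{1024}$ ($N = \frac{1}{-570 - 454} = \frac{1}{-1024} = - \frac{1}{1024} \approx -0.00097656$)
$D{\left(W,G \right)} = 25 G$
$\frac{1}{D{\left(-962,N \right)} + U{\left(-310,A{\left(20,15 \right)} \right)}} = \frac{1}{25 \left(- \frac{1}{1024}\right) + 56} = \frac{1}{- \frac{25}{1024} + 56} = \frac{1}{\frac{57319}{1024}} = \frac{1024}{57319}$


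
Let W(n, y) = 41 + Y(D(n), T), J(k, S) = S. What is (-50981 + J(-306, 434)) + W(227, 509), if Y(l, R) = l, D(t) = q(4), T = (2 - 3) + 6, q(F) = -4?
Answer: -50510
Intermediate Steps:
T = 5 (T = -1 + 6 = 5)
D(t) = -4
W(n, y) = 37 (W(n, y) = 41 - 4 = 37)
(-50981 + J(-306, 434)) + W(227, 509) = (-50981 + 434) + 37 = -50547 + 37 = -50510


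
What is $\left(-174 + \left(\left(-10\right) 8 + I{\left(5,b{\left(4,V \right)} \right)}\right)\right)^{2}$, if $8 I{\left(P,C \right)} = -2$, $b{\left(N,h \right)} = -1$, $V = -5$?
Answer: $\frac{1034289}{16} \approx 64643.0$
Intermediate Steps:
$I{\left(P,C \right)} = - \frac{1}{4}$ ($I{\left(P,C \right)} = \frac{1}{8} \left(-2\right) = - \frac{1}{4}$)
$\left(-174 + \left(\left(-10\right) 8 + I{\left(5,b{\left(4,V \right)} \right)}\right)\right)^{2} = \left(-174 - \frac{321}{4}\right)^{2} = \left(- \frac{1017}{4}\right)^{2} = \frac{1034289}{16}$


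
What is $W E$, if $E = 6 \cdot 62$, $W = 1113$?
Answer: $414036$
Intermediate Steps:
$E = 372$
$W E = 1113 \cdot 372 = 414036$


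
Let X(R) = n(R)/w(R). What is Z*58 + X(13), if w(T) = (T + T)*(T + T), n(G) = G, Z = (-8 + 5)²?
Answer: 27145/52 ≈ 522.02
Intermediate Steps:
Z = 9 (Z = (-3)² = 9)
w(T) = 4*T² (w(T) = (2*T)*(2*T) = 4*T²)
X(R) = 1/(4*R) (X(R) = R/((4*R²)) = R*(1/(4*R²)) = 1/(4*R))
Z*58 + X(13) = 9*58 + (¼)/13 = 522 + (¼)*(1/13) = 522 + 1/52 = 27145/52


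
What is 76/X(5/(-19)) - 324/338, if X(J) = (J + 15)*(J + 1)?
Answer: 1000411/165620 ≈ 6.0404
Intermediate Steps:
X(J) = (1 + J)*(15 + J) (X(J) = (15 + J)*(1 + J) = (1 + J)*(15 + J))
76/X(5/(-19)) - 324/338 = 76/(15 + (5/(-19))² + 16*(5/(-19))) - 324/338 = 76/(15 + (5*(-1/19))² + 16*(5*(-1/19))) - 324*1/338 = 76/(15 + (-5/19)² + 16*(-5/19)) - 162/169 = 76/(15 + 25/361 - 80/19) - 162/169 = 76/(3920/361) - 162/169 = 76*(361/3920) - 162/169 = 6859/980 - 162/169 = 1000411/165620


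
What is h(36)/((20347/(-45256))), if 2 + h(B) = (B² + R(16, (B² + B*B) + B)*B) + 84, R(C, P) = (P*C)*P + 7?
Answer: -180031934806384/20347 ≈ -8.8481e+9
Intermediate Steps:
R(C, P) = 7 + C*P² (R(C, P) = (C*P)*P + 7 = C*P² + 7 = 7 + C*P²)
h(B) = 82 + B² + B*(7 + 16*(B + 2*B²)²) (h(B) = -2 + ((B² + (7 + 16*((B² + B*B) + B)²)*B) + 84) = -2 + ((B² + (7 + 16*((B² + B²) + B)²)*B) + 84) = -2 + ((B² + (7 + 16*(2*B² + B)²)*B) + 84) = -2 + ((B² + (7 + 16*(B + 2*B²)²)*B) + 84) = -2 + ((B² + B*(7 + 16*(B + 2*B²)²)) + 84) = -2 + (84 + B² + B*(7 + 16*(B + 2*B²)²)) = 82 + B² + B*(7 + 16*(B + 2*B²)²))
h(36)/((20347/(-45256))) = (82 + 36² + 36*(7 + 16*36²*(1 + 2*36)²))/((20347/(-45256))) = (82 + 1296 + 36*(7 + 16*1296*(1 + 72)²))/((20347*(-1/45256))) = (82 + 1296 + 36*(7 + 16*1296*73²))/(-20347/45256) = (82 + 1296 + 36*(7 + 16*1296*5329))*(-45256/20347) = (82 + 1296 + 36*(7 + 110502144))*(-45256/20347) = (82 + 1296 + 36*110502151)*(-45256/20347) = (82 + 1296 + 3978077436)*(-45256/20347) = 3978078814*(-45256/20347) = -180031934806384/20347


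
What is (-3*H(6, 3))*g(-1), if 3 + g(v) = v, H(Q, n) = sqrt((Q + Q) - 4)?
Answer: 24*sqrt(2) ≈ 33.941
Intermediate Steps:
H(Q, n) = sqrt(-4 + 2*Q) (H(Q, n) = sqrt(2*Q - 4) = sqrt(-4 + 2*Q))
g(v) = -3 + v
(-3*H(6, 3))*g(-1) = (-3*sqrt(-4 + 2*6))*(-3 - 1) = -3*sqrt(-4 + 12)*(-4) = -6*sqrt(2)*(-4) = 24*sqrt(2)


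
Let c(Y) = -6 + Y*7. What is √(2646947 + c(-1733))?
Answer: √2634810 ≈ 1623.2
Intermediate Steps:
c(Y) = -6 + 7*Y
√(2646947 + c(-1733)) = √(2646947 + (-6 + 7*(-1733))) = √(2646947 + (-6 - 12131)) = √(2646947 - 12137) = √2634810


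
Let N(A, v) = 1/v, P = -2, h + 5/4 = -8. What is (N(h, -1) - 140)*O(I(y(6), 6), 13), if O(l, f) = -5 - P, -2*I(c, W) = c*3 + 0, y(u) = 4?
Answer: 423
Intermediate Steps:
h = -37/4 (h = -5/4 - 8 = -37/4 ≈ -9.2500)
I(c, W) = -3*c/2 (I(c, W) = -(c*3 + 0)/2 = -(3*c + 0)/2 = -3*c/2)
O(l, f) = -3 (O(l, f) = -5 - 1*(-2) = -5 + 2 = -3)
(N(h, -1) - 140)*O(I(y(6), 6), 13) = (1/(-1) - 140)*(-3) = (-1 - 140)*(-3) = -141*(-3) = 423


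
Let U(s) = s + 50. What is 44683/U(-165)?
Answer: -44683/115 ≈ -388.55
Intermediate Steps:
U(s) = 50 + s
44683/U(-165) = 44683/(50 - 165) = 44683/(-115) = 44683*(-1/115) = -44683/115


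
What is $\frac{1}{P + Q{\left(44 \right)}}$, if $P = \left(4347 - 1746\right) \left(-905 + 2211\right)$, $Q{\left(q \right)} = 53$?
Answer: $\frac{1}{3396959} \approx 2.9438 \cdot 10^{-7}$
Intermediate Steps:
$P = 3396906$ ($P = 2601 \cdot 1306 = 3396906$)
$\frac{1}{P + Q{\left(44 \right)}} = \frac{1}{3396906 + 53} = \frac{1}{3396959}$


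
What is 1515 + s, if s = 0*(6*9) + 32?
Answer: 1547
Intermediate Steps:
s = 32 (s = 0*54 + 32 = 0 + 32 = 32)
1515 + s = 1515 + 32 = 1547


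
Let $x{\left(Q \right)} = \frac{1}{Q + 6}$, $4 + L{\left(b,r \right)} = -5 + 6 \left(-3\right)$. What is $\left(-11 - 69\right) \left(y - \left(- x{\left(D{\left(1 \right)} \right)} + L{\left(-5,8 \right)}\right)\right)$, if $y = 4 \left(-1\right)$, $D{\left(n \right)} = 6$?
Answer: $- \frac{5540}{3} \approx -1846.7$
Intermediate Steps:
$L{\left(b,r \right)} = -27$ ($L{\left(b,r \right)} = -4 + \left(-5 + 6 \left(-3\right)\right) = -4 - 23 = -27$)
$y = -4$
$x{\left(Q \right)} = \frac{1}{6 + Q}$
$\left(-11 - 69\right) \left(y - \left(- x{\left(D{\left(1 \right)} \right)} + L{\left(-5,8 \right)}\right)\right) = \left(-11 - 69\right) \left(-4 + \left(\frac{1}{6 + 6} - -27\right)\right) = - 80 \left(-4 + \left(\frac{1}{12} + 27\right)\right) = - 80 \left(-4 + \frac{325}{12}\right) = \left(-80\right) \frac{277}{12} = - \frac{5540}{3}$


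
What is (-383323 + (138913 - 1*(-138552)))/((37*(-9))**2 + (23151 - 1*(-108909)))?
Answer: -35286/80983 ≈ -0.43572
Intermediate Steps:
(-383323 + (138913 - 1*(-138552)))/((37*(-9))**2 + (23151 - 1*(-108909))) = (-383323 + (138913 + 138552))/((-333)**2 + (23151 + 108909)) = (-383323 + 277465)/(110889 + 132060) = -105858/242949 = -105858*1/242949 = -35286/80983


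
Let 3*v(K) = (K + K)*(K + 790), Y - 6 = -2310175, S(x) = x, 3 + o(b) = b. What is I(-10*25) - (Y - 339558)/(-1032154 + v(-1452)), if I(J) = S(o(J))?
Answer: -101658241/391338 ≈ -259.77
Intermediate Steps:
o(b) = -3 + b
Y = -2310169 (Y = 6 - 2310175 = -2310169)
v(K) = 2*K*(790 + K)/3 (v(K) = ((K + K)*(K + 790))/3 = ((2*K)*(790 + K))/3 = (2*K*(790 + K))/3 = 2*K*(790 + K)/3)
I(J) = -3 + J
I(-10*25) - (Y - 339558)/(-1032154 + v(-1452)) = (-3 - 10*25) - (-2310169 - 339558)/(-1032154 + (⅔)*(-1452)*(790 - 1452)) = (-3 - 250) - (-2649727)/(-1032154 + (⅔)*(-1452)*(-662)) = -253 - (-2649727)/(-1032154 + 640816) = -253 - (-2649727)/(-391338) = -253 - (-2649727)*(-1)/391338 = -253 - 1*2649727/391338 = -253 - 2649727/391338 = -101658241/391338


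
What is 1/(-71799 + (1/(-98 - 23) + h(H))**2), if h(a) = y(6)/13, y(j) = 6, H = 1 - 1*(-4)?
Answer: -2474329/177653839502 ≈ -1.3928e-5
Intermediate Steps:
H = 5 (H = 1 + 4 = 5)
h(a) = 6/13
1/(-71799 + (1/(-98 - 23) + h(H))**2) = 1/(-71799 + (1/(-98 - 23) + 6/13)**2) = 1/(-71799 + (1/(-121) + 6/13)**2) = 1/(-71799 + (-1/121 + 6/13)**2) = 1/(-71799 + (713/1573)**2) = 1/(-71799 + 508369/2474329) = 1/(-177653839502/2474329) = -2474329/177653839502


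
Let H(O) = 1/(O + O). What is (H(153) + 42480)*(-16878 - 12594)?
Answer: -63850503472/51 ≈ -1.2520e+9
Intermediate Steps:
H(O) = 1/(2*O)
(H(153) + 42480)*(-16878 - 12594) = ((½)/153 + 42480)*(-16878 - 12594) = ((½)*(1/153) + 42480)*(-29472) = (1/306 + 42480)*(-29472) = (12998881/306)*(-29472) = -63850503472/51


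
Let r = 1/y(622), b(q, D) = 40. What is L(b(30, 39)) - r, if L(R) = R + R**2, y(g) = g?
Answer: 1020079/622 ≈ 1640.0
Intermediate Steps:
r = 1/622 ≈ 0.0016077
L(b(30, 39)) - r = 40*(1 + 40) - 1*1/622 = 40*41 - 1/622 = 1640 - 1/622 = 1020079/622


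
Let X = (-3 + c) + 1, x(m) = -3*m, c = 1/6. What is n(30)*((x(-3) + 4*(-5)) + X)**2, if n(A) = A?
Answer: 29645/6 ≈ 4940.8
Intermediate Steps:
c = 1/6 ≈ 0.16667
X = -11/6 (X = (-3 + 1/6) + 1 = -17/6 + 1 = -11/6 ≈ -1.8333)
n(30)*((x(-3) + 4*(-5)) + X)**2 = 30*((-3*(-3) + 4*(-5)) - 11/6)**2 = 30*((9 - 20) - 11/6)**2 = 30*(-11 - 11/6)**2 = 30*(-77/6)**2 = 30*(5929/36) = 29645/6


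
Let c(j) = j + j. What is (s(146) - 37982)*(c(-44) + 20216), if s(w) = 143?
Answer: -761623392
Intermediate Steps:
c(j) = 2*j
(s(146) - 37982)*(c(-44) + 20216) = (143 - 37982)*(2*(-44) + 20216) = -37839*(-88 + 20216) = -37839*20128 = -761623392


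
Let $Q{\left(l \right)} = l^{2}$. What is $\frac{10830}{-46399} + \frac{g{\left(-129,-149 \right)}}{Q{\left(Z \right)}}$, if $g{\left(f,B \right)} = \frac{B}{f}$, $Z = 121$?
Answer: $- \frac{20447588419}{87633280911} \approx -0.23333$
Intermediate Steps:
$\frac{10830}{-46399} + \frac{g{\left(-129,-149 \right)}}{Q{\left(Z \right)}} = \frac{10830}{-46399} + \frac{\left(-149\right) \frac{1}{-129}}{121^{2}} = 10830 \left(- \frac{1}{46399}\right) + \frac{\left(-149\right) \left(- \frac{1}{129}\right)}{14641} = - \frac{10830}{46399} + \frac{149}{129} \cdot \frac{1}{14641} = - \frac{10830}{46399} + \frac{149}{1888689} = - \frac{20447588419}{87633280911}$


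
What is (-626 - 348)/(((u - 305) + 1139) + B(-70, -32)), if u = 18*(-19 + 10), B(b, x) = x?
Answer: -487/320 ≈ -1.5219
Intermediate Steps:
u = -162 (u = 18*(-9) = -162)
(-626 - 348)/(((u - 305) + 1139) + B(-70, -32)) = (-626 - 348)/(((-162 - 305) + 1139) - 32) = -974/((-467 + 1139) - 32) = -974/(672 - 32) = -974/640 = -974*1/640 = -487/320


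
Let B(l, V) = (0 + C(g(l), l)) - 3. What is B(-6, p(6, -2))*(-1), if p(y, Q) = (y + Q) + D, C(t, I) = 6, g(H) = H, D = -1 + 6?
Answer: -3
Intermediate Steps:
D = 5
p(y, Q) = 5 + Q + y (p(y, Q) = (y + Q) + 5 = (Q + y) + 5 = 5 + Q + y)
B(l, V) = 3 (B(l, V) = (0 + 6) - 3 = 6 - 3 = 3)
B(-6, p(6, -2))*(-1) = 3*(-1) = -3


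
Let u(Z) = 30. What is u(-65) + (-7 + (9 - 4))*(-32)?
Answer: 94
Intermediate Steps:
u(-65) + (-7 + (9 - 4))*(-32) = 30 + (-7 + (9 - 4))*(-32) = 30 + (-7 + 5)*(-32) = 30 - 2*(-32) = 30 + 64 = 94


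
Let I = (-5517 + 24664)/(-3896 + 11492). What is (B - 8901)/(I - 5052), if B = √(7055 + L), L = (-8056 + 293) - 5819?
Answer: 67611996/38355845 - 7596*I*√6527/38355845 ≈ 1.7628 - 0.016*I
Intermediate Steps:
L = -13582 (L = -7763 - 5819 = -13582)
B = I*√6527 (B = √(7055 - 13582) = √(-6527) = I*√6527 ≈ 80.79*I)
I = 19147/7596 ≈ 2.5207
(B - 8901)/(I - 5052) = (I*√6527 - 8901)/(19147/7596 - 5052) = (-8901 + I*√6527)/(-38355845/7596) = (-8901 + I*√6527)*(-7596/38355845) = 67611996/38355845 - 7596*I*√6527/38355845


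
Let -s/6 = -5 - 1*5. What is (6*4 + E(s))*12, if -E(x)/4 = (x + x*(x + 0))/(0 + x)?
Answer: -2640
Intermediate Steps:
s = 60 (s = -6*(-5 - 1*5) = -6*(-5 - 5) = -6*(-10) = 60)
E(x) = -4*(x + x²)/x (E(x) = -4*(x + x*(x + 0))/(0 + x) = -4*(x + x*x)/x = -4*(x + x²)/x)
(6*4 + E(s))*12 = (6*4 + (-4 - 4*60))*12 = (24 + (-4 - 240))*12 = (24 - 244)*12 = -220*12 = -2640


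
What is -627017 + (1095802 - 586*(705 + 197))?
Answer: -59787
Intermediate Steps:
-627017 + (1095802 - 586*(705 + 197)) = -627017 + (1095802 - 586*902) = -627017 + (1095802 - 528572) = -627017 + 567230 = -59787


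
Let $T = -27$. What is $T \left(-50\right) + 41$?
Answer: $1391$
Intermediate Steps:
$T \left(-50\right) + 41 = \left(-27\right) \left(-50\right) + 41 = 1350 + 41 = 1391$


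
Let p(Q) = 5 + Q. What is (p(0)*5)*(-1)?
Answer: -25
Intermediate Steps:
(p(0)*5)*(-1) = ((5 + 0)*5)*(-1) = (5*5)*(-1) = 25*(-1) = -25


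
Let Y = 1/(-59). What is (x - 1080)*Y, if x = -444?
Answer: 1524/59 ≈ 25.831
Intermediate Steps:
Y = -1/59 ≈ -0.016949
(x - 1080)*Y = (-444 - 1080)*(-1/59) = -1524*(-1/59) = 1524/59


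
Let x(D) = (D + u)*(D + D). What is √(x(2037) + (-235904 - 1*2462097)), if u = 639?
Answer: √8204023 ≈ 2864.3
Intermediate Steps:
x(D) = 2*D*(639 + D) (x(D) = (D + 639)*(D + D) = (639 + D)*(2*D) = 2*D*(639 + D))
√(x(2037) + (-235904 - 1*2462097)) = √(2*2037*(639 + 2037) + (-235904 - 1*2462097)) = √(2*2037*2676 + (-235904 - 2462097)) = √(10902024 - 2698001) = √8204023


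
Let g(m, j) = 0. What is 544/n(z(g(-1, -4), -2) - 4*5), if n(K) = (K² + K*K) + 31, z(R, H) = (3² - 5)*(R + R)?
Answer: 544/831 ≈ 0.65463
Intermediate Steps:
z(R, H) = 8*R (z(R, H) = (9 - 5)*(2*R) = 4*(2*R) = 8*R)
n(K) = 31 + 2*K² (n(K) = (K² + K²) + 31 = 2*K² + 31 = 31 + 2*K²)
544/n(z(g(-1, -4), -2) - 4*5) = 544/(31 + 2*(8*0 - 4*5)²) = 544/(31 + 2*(0 - 20)²) = 544/(31 + 2*(-20)²) = 544/(31 + 2*400) = 544/(31 + 800) = 544/831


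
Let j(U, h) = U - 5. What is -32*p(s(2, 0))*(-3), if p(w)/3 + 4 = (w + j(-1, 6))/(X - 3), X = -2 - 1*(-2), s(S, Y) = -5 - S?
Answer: 96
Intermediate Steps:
j(U, h) = -5 + U
X = 0 (X = -2 + 2 = 0)
p(w) = -6 - w (p(w) = -12 + 3*((w + (-5 - 1))/(0 - 3)) = -12 + 3*((w - 6)/(-3)) = -12 + 3*((-6 + w)*(-⅓)) = -12 + 3*(2 - w/3) = -12 + (6 - w) = -6 - w)
-32*p(s(2, 0))*(-3) = -32*(-6 - (-5 - 1*2))*(-3) = -32*(-6 - (-5 - 2))*(-3) = -32*(-6 - 1*(-7))*(-3) = -32*(-6 + 7)*(-3) = -32*1*(-3) = -32*(-3) = 96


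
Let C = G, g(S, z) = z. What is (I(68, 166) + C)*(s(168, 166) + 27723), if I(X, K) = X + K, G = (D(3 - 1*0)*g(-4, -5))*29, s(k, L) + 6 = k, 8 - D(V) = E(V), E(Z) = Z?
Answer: -13691535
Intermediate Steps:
D(V) = 8 - V
s(k, L) = -6 + k
G = -725 (G = ((8 - (3 - 1*0))*(-5))*29 = ((8 - (3 + 0))*(-5))*29 = ((8 - 1*3)*(-5))*29 = ((8 - 3)*(-5))*29 = (5*(-5))*29 = -25*29 = -725)
C = -725
I(X, K) = K + X
(I(68, 166) + C)*(s(168, 166) + 27723) = ((166 + 68) - 725)*((-6 + 168) + 27723) = (234 - 725)*(162 + 27723) = -491*27885 = -13691535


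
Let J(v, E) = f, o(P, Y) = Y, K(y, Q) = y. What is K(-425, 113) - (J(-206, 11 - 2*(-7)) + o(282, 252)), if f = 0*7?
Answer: -677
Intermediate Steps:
f = 0
J(v, E) = 0
K(-425, 113) - (J(-206, 11 - 2*(-7)) + o(282, 252)) = -425 - (0 + 252) = -425 - 1*252 = -425 - 252 = -677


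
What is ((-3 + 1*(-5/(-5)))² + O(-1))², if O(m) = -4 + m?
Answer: 1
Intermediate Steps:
((-3 + 1*(-5/(-5)))² + O(-1))² = ((-3 + 1*(-5/(-5)))² + (-4 - 1))² = ((-3 + 1*(-5*(-⅕)))² - 5)² = ((-3 + 1*1)² - 5)² = ((-3 + 1)² - 5)² = ((-2)² - 5)² = (4 - 5)² = (-1)² = 1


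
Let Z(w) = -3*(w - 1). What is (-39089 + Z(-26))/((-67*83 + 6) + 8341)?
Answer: -19504/1393 ≈ -14.001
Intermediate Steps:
Z(w) = 3 - 3*w (Z(w) = -3*(-1 + w) = 3 - 3*w)
(-39089 + Z(-26))/((-67*83 + 6) + 8341) = (-39089 + (3 - 3*(-26)))/((-67*83 + 6) + 8341) = (-39089 + (3 + 78))/((-5561 + 6) + 8341) = (-39089 + 81)/(-5555 + 8341) = -39008/2786 = -39008*1/2786 = -19504/1393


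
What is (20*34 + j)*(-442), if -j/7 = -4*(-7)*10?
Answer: 565760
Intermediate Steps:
j = -1960 (j = -7*(-4*(-7))*10 = -196*10 = -7*280 = -1960)
(20*34 + j)*(-442) = (20*34 - 1960)*(-442) = (680 - 1960)*(-442) = -1280*(-442) = 565760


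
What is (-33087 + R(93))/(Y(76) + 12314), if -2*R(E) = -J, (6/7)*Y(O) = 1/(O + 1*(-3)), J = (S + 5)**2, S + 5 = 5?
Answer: -14486631/5393539 ≈ -2.6859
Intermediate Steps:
S = 0 (S = -5 + 5 = 0)
J = 25 (J = (0 + 5)**2 = 5**2 = 25)
Y(O) = 7/(6*(-3 + O)) (Y(O) = 7/(6*(O + 1*(-3))) = 7/(6*(O - 3)) = 7/(6*(-3 + O)))
R(E) = 25/2 (R(E) = -(-1)*25/2 = -1/2*(-25) = 25/2)
(-33087 + R(93))/(Y(76) + 12314) = (-33087 + 25/2)/(7/(6*(-3 + 76)) + 12314) = -66149/(2*((7/6)/73 + 12314)) = -66149/(2*((7/6)*(1/73) + 12314)) = -66149/(2*(7/438 + 12314)) = -66149/(2*5393539/438) = -66149/2*438/5393539 = -14486631/5393539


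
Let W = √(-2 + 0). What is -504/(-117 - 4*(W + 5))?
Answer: 7672/2089 - 224*I*√2/2089 ≈ 3.6726 - 0.15164*I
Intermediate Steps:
W = I*√2 (W = √(-2) = I*√2 ≈ 1.4142*I)
-504/(-117 - 4*(W + 5)) = -504/(-117 - 4*(I*√2 + 5)) = -504/(-117 - 4*(5 + I*√2)) = -504/(-117 + (-20 - 4*I*√2)) = -504/(-137 - 4*I*√2)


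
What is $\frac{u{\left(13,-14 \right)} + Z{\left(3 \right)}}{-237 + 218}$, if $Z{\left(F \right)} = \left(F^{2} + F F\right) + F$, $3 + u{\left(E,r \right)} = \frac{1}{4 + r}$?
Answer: $- \frac{179}{190} \approx -0.94211$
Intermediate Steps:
$u{\left(E,r \right)} = -3 + \frac{1}{4 + r}$
$Z{\left(F \right)} = F + 2 F^{2}$ ($Z{\left(F \right)} = \left(F^{2} + F^{2}\right) + F = 2 F^{2} + F = F + 2 F^{2}$)
$\frac{u{\left(13,-14 \right)} + Z{\left(3 \right)}}{-237 + 218} = \frac{\frac{-11 - -42}{4 - 14} + 3 \left(1 + 2 \cdot 3\right)}{-237 + 218} = \frac{\frac{-11 + 42}{-10} + 3 \left(1 + 6\right)}{-19} = \left(\left(- \frac{1}{10}\right) 31 + 3 \cdot 7\right) \left(- \frac{1}{19}\right) = \left(- \frac{31}{10} + 21\right) \left(- \frac{1}{19}\right) = \frac{179}{10} \left(- \frac{1}{19}\right) = - \frac{179}{190}$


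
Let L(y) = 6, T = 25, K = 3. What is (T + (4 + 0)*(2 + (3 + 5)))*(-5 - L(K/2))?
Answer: -715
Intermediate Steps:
(T + (4 + 0)*(2 + (3 + 5)))*(-5 - L(K/2)) = (25 + (4 + 0)*(2 + (3 + 5)))*(-5 - 1*6) = (25 + 4*(2 + 8))*(-5 - 6) = (25 + 4*10)*(-11) = (25 + 40)*(-11) = 65*(-11) = -715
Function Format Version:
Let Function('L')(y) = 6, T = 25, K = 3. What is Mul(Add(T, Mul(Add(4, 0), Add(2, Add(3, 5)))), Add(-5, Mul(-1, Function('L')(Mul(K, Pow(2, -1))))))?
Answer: -715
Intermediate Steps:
Mul(Add(T, Mul(Add(4, 0), Add(2, Add(3, 5)))), Add(-5, Mul(-1, Function('L')(Mul(K, Pow(2, -1)))))) = Mul(Add(25, Mul(Add(4, 0), Add(2, Add(3, 5)))), Add(-5, Mul(-1, 6))) = Mul(Add(25, Mul(4, Add(2, 8))), Add(-5, -6)) = Mul(Add(25, Mul(4, 10)), -11) = Mul(Add(25, 40), -11) = Mul(65, -11) = -715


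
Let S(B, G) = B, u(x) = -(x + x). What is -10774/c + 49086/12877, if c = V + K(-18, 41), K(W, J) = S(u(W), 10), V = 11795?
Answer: 441999668/152347787 ≈ 2.9013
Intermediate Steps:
u(x) = -2*x
K(W, J) = -2*W
c = 11831 (c = 11795 - 2*(-18) = 11795 + 36 = 11831)
-10774/c + 49086/12877 = -10774/11831 + 49086/12877 = 441999668/152347787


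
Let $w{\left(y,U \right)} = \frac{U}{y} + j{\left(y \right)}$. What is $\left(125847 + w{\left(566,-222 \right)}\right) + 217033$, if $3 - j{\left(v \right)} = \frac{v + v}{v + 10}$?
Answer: $\frac{13973071943}{40752} \approx 3.4288 \cdot 10^{5}$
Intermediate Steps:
$j{\left(v \right)} = 3 - \frac{2 v}{10 + v}$ ($j{\left(v \right)} = 3 - \frac{v + v}{v + 10} = 3 - \frac{2 v}{10 + v}$)
$w{\left(y,U \right)} = \frac{U}{y} + \frac{30 + y}{10 + y}$
$\left(125847 + w{\left(566,-222 \right)}\right) + 217033 = \left(125847 + \frac{- 222 \left(10 + 566\right) + 566 \left(30 + 566\right)}{566 \left(10 + 566\right)}\right) + 217033 = \left(125847 + \frac{\left(-222\right) 576 + 566 \cdot 596}{566 \cdot 576}\right) + 217033 = \left(125847 + \frac{1}{566} \cdot \frac{1}{576} \left(-127872 + 337336\right)\right) + 217033 = \left(125847 + \frac{1}{566} \cdot \frac{1}{576} \cdot 209464\right) + 217033 = \left(125847 + \frac{26183}{40752}\right) + 217033 = \frac{5128543127}{40752} + 217033 = \frac{13973071943}{40752}$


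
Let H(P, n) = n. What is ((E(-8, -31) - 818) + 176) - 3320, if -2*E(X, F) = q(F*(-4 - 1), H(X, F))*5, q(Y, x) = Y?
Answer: -8699/2 ≈ -4349.5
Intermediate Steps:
E(X, F) = 25*F/2 (E(X, F) = -F*(-4 - 1)*5/2 = -F*(-5)*5/2 = -(-5*F)*5/2 = -(-25)*F/2 = 25*F/2)
((E(-8, -31) - 818) + 176) - 3320 = (((25/2)*(-31) - 818) + 176) - 3320 = ((-775/2 - 818) + 176) - 3320 = (-2411/2 + 176) - 3320 = -2059/2 - 3320 = -8699/2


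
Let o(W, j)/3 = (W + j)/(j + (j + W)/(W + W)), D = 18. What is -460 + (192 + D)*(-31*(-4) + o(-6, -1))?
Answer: 36164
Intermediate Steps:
o(W, j) = 3*(W + j)/(j + (W + j)/(2*W)) (o(W, j) = 3*((W + j)/(j + (j + W)/(W + W))) = 3*((W + j)/(j + (W + j)/((2*W)))) = 3*((W + j)/(j + (W + j)*(1/(2*W)))) = 3*((W + j)/(j + (W + j)/(2*W))) = 3*(W + j)/(j + (W + j)/(2*W)))
-460 + (192 + D)*(-31*(-4) + o(-6, -1)) = -460 + (192 + 18)*(-31*(-4) + 6*(-6)*(-6 - 1)/(-6 - 1 + 2*(-6)*(-1))) = -460 + 210*(124 + 6*(-6)*(-7)/(-6 - 1 + 12)) = -460 + 210*(124 + 6*(-6)*(-7)/5) = -460 + 210*(124 + 6*(-6)*(⅕)*(-7)) = -460 + 210*(124 + 252/5) = -460 + 210*(872/5) = -460 + 36624 = 36164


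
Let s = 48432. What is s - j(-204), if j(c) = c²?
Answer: 6816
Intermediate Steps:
s - j(-204) = 48432 - 1*(-204)² = 48432 - 1*41616 = 48432 - 41616 = 6816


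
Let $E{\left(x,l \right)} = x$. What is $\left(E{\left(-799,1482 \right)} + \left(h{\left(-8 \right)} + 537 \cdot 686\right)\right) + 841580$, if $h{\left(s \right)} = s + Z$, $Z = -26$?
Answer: $1209129$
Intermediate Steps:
$h{\left(s \right)} = -26 + s$ ($h{\left(s \right)} = s - 26 = -26 + s$)
$\left(E{\left(-799,1482 \right)} + \left(h{\left(-8 \right)} + 537 \cdot 686\right)\right) + 841580 = \left(-799 + \left(\left(-26 - 8\right) + 537 \cdot 686\right)\right) + 841580 = \left(-799 + \left(-34 + 368382\right)\right) + 841580 = \left(-799 + 368348\right) + 841580 = 367549 + 841580 = 1209129$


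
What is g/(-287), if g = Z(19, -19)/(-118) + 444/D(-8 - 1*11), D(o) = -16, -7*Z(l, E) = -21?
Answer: 6555/67732 ≈ 0.096779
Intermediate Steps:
Z(l, E) = 3 (Z(l, E) = -⅐*(-21) = 3)
g = -6555/236 (g = 3/(-118) + 444/(-16) = 3*(-1/118) + 444*(-1/16) = -3/118 - 111/4 = -6555/236 ≈ -27.775)
g/(-287) = -6555/236/(-287) = -6555/236*(-1/287) = 6555/67732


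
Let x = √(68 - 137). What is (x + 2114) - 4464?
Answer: -2350 + I*√69 ≈ -2350.0 + 8.3066*I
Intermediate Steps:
x = I*√69 (x = √(-69) = I*√69 ≈ 8.3066*I)
(x + 2114) - 4464 = (I*√69 + 2114) - 4464 = (2114 + I*√69) - 4464 = -2350 + I*√69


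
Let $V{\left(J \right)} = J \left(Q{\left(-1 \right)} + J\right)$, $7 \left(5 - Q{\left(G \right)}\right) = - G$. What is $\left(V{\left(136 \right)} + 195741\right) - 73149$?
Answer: $\frac{992240}{7} \approx 1.4175 \cdot 10^{5}$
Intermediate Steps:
$Q{\left(G \right)} = 5 + \frac{G}{7}$ ($Q{\left(G \right)} = 5 - \frac{\left(-1\right) G}{7} = 5 + \frac{G}{7}$)
$V{\left(J \right)} = J \left(\frac{34}{7} + J\right)$ ($V{\left(J \right)} = J \left(\left(5 + \frac{1}{7} \left(-1\right)\right) + J\right) = J \left(\left(5 - \frac{1}{7}\right) + J\right) = J \left(\frac{34}{7} + J\right)$)
$\left(V{\left(136 \right)} + 195741\right) - 73149 = \left(\frac{1}{7} \cdot 136 \left(34 + 7 \cdot 136\right) + 195741\right) - 73149 = \left(\frac{1}{7} \cdot 136 \left(34 + 952\right) + 195741\right) - 73149 = \left(\frac{1}{7} \cdot 136 \cdot 986 + 195741\right) - 73149 = \left(\frac{134096}{7} + 195741\right) - 73149 = \frac{1504283}{7} - 73149 = \frac{992240}{7}$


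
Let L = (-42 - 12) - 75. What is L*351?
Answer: -45279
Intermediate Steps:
L = -129 (L = -54 - 75 = -129)
L*351 = -129*351 = -45279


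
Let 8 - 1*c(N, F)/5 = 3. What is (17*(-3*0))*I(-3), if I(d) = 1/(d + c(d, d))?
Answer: 0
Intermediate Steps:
c(N, F) = 25 (c(N, F) = 40 - 5*3 = 40 - 15 = 25)
I(d) = 1/(25 + d) (I(d) = 1/(d + 25) = 1/(25 + d))
(17*(-3*0))*I(-3) = (17*(-3*0))/(25 - 3) = (17*0)/22 = 0*(1/22) = 0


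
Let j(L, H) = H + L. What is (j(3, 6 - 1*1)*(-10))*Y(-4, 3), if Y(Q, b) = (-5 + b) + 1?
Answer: 80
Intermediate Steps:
Y(Q, b) = -4 + b
(j(3, 6 - 1*1)*(-10))*Y(-4, 3) = (((6 - 1*1) + 3)*(-10))*(-4 + 3) = (((6 - 1) + 3)*(-10))*(-1) = ((5 + 3)*(-10))*(-1) = (8*(-10))*(-1) = -80*(-1) = 80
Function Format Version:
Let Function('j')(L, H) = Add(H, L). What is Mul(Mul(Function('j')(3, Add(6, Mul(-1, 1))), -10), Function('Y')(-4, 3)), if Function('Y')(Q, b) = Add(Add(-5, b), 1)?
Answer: 80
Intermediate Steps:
Function('Y')(Q, b) = Add(-4, b)
Mul(Mul(Function('j')(3, Add(6, Mul(-1, 1))), -10), Function('Y')(-4, 3)) = Mul(Mul(Add(Add(6, Mul(-1, 1)), 3), -10), Add(-4, 3)) = Mul(Mul(Add(Add(6, -1), 3), -10), -1) = Mul(Mul(Add(5, 3), -10), -1) = Mul(Mul(8, -10), -1) = Mul(-80, -1) = 80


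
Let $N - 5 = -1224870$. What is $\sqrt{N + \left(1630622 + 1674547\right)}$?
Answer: $4 \sqrt{130019} \approx 1442.3$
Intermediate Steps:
$N = -1224865$ ($N = 5 - 1224870 = -1224865$)
$\sqrt{N + \left(1630622 + 1674547\right)} = \sqrt{-1224865 + \left(1630622 + 1674547\right)} = \sqrt{-1224865 + 3305169} = \sqrt{2080304} = 4 \sqrt{130019}$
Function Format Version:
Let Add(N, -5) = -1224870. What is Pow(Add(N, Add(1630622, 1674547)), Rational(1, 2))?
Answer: Mul(4, Pow(130019, Rational(1, 2))) ≈ 1442.3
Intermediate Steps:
N = -1224865 (N = Add(5, -1224870) = -1224865)
Pow(Add(N, Add(1630622, 1674547)), Rational(1, 2)) = Pow(Add(-1224865, Add(1630622, 1674547)), Rational(1, 2)) = Pow(Add(-1224865, 3305169), Rational(1, 2)) = Pow(2080304, Rational(1, 2)) = Mul(4, Pow(130019, Rational(1, 2)))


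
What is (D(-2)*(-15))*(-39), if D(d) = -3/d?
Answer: 1755/2 ≈ 877.50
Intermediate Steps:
(D(-2)*(-15))*(-39) = (-3/(-2)*(-15))*(-39) = (-3*(-½)*(-15))*(-39) = ((3/2)*(-15))*(-39) = -45/2*(-39) = 1755/2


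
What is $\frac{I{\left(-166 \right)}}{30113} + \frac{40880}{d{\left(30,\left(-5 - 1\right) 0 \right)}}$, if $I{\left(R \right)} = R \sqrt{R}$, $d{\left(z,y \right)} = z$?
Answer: $\frac{4088}{3} - \frac{166 i \sqrt{166}}{30113} \approx 1362.7 - 0.071025 i$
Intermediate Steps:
$I{\left(R \right)} = R^{\frac{3}{2}}$
$\frac{I{\left(-166 \right)}}{30113} + \frac{40880}{d{\left(30,\left(-5 - 1\right) 0 \right)}} = \frac{\left(-166\right)^{\frac{3}{2}}}{30113} + \frac{40880}{30} = - 166 i \sqrt{166} \cdot \frac{1}{30113} + 40880 \cdot \frac{1}{30} = - \frac{166 i \sqrt{166}}{30113} + \frac{4088}{3} = \frac{4088}{3} - \frac{166 i \sqrt{166}}{30113}$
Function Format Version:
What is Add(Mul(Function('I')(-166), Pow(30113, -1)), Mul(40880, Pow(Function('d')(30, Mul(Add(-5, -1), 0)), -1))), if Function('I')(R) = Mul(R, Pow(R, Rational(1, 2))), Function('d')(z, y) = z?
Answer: Add(Rational(4088, 3), Mul(Rational(-166, 30113), I, Pow(166, Rational(1, 2)))) ≈ Add(1362.7, Mul(-0.071025, I))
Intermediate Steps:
Function('I')(R) = Pow(R, Rational(3, 2))
Add(Mul(Function('I')(-166), Pow(30113, -1)), Mul(40880, Pow(Function('d')(30, Mul(Add(-5, -1), 0)), -1))) = Add(Mul(Pow(-166, Rational(3, 2)), Pow(30113, -1)), Mul(40880, Pow(30, -1))) = Add(Mul(Mul(-166, I, Pow(166, Rational(1, 2))), Rational(1, 30113)), Mul(40880, Rational(1, 30))) = Add(Mul(Rational(-166, 30113), I, Pow(166, Rational(1, 2))), Rational(4088, 3)) = Add(Rational(4088, 3), Mul(Rational(-166, 30113), I, Pow(166, Rational(1, 2))))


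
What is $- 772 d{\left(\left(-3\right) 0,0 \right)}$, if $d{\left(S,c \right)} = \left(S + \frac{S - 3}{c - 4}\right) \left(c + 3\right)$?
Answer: $-1737$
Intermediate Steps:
$d{\left(S,c \right)} = \left(3 + c\right) \left(S + \frac{-3 + S}{-4 + c}\right)$ ($d{\left(S,c \right)} = \left(S + \frac{-3 + S}{-4 + c}\right) \left(3 + c\right) = \left(3 + c\right) \left(S + \frac{-3 + S}{-4 + c}\right)$)
$- 772 d{\left(\left(-3\right) 0,0 \right)} = - 772 \frac{-9 - 9 \left(\left(-3\right) 0\right) - 0 + \left(-3\right) 0 \cdot 0^{2}}{-4 + 0} = - 772 \frac{-9 - 0 + 0 + 0 \cdot 0}{-4} = - 772 \left(- \frac{-9 + 0 + 0 + 0}{4}\right) = - 772 \left(\left(- \frac{1}{4}\right) \left(-9\right)\right) = \left(-772\right) \frac{9}{4} = -1737$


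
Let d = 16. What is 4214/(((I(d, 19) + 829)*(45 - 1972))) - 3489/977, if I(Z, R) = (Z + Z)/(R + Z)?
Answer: -195435879971/54686176913 ≈ -3.5738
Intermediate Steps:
I(Z, R) = 2*Z/(R + Z) (I(Z, R) = (2*Z)/(R + Z) = 2*Z/(R + Z))
4214/(((I(d, 19) + 829)*(45 - 1972))) - 3489/977 = 4214/(((2*16/(19 + 16) + 829)*(45 - 1972))) - 3489/977 = 4214/(((2*16/35 + 829)*(-1927))) - 3489*1/977 = 4214/(((2*16*(1/35) + 829)*(-1927))) - 3489/977 = 4214/(((32/35 + 829)*(-1927))) - 3489/977 = 4214/(((29047/35)*(-1927))) - 3489/977 = 4214/(-55973569/35) - 3489/977 = 4214*(-35/55973569) - 3489/977 = -147490/55973569 - 3489/977 = -195435879971/54686176913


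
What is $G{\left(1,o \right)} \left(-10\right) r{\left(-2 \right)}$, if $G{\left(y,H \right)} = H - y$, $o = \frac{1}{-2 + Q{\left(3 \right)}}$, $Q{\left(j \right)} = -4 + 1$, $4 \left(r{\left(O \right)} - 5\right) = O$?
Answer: $54$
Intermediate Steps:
$r{\left(O \right)} = 5 + \frac{O}{4}$
$Q{\left(j \right)} = -3$
$o = - \frac{1}{5}$ ($o = \frac{1}{-2 - 3} = \frac{1}{-5} = - \frac{1}{5} \approx -0.2$)
$G{\left(1,o \right)} \left(-10\right) r{\left(-2 \right)} = \left(- \frac{1}{5} - 1\right) \left(-10\right) \left(5 + \frac{1}{4} \left(-2\right)\right) = \left(- \frac{1}{5} - 1\right) \left(-10\right) \left(5 - \frac{1}{2}\right) = \left(- \frac{6}{5}\right) \left(-10\right) \frac{9}{2} = 12 \cdot \frac{9}{2} = 54$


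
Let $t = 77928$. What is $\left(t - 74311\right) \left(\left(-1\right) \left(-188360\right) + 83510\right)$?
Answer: $983353790$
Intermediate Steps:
$\left(t - 74311\right) \left(\left(-1\right) \left(-188360\right) + 83510\right) = \left(77928 - 74311\right) \left(\left(-1\right) \left(-188360\right) + 83510\right) = 3617 \left(188360 + 83510\right) = 3617 \cdot 271870 = 983353790$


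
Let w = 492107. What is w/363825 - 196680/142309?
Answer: -2830883/96058575 ≈ -0.029470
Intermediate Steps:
w/363825 - 196680/142309 = 492107/363825 - 196680/142309 = 492107*(1/363825) - 196680*1/142309 = 913/675 - 196680/142309 = -2830883/96058575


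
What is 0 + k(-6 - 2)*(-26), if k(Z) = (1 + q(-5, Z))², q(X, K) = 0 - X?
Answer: -936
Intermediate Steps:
q(X, K) = -X
k(Z) = 36 (k(Z) = (1 - 1*(-5))² = (1 + 5)² = 6² = 36)
0 + k(-6 - 2)*(-26) = 0 + 36*(-26) = 0 - 936 = -936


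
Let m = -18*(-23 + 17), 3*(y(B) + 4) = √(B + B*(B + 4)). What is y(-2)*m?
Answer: -432 + 36*I*√6 ≈ -432.0 + 88.182*I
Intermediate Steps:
y(B) = -4 + √(B + B*(4 + B))/3 (y(B) = -4 + √(B + B*(B + 4))/3 = -4 + √(B + B*(4 + B))/3)
m = 108 (m = -18*(-6) = 108)
y(-2)*m = (-4 + √(-2*(5 - 2))/3)*108 = (-4 + √(-2*3)/3)*108 = (-4 + √(-6)/3)*108 = (-4 + (I*√6)/3)*108 = (-4 + I*√6/3)*108 = -432 + 36*I*√6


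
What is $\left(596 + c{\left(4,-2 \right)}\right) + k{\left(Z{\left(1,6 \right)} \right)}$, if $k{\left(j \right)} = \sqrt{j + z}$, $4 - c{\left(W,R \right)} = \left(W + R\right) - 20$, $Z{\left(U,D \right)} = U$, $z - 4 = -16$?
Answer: $618 + i \sqrt{11} \approx 618.0 + 3.3166 i$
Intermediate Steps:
$z = -12$ ($z = 4 - 16 = -12$)
$c{\left(W,R \right)} = 24 - R - W$ ($c{\left(W,R \right)} = 4 - \left(\left(W + R\right) - 20\right) = 4 - \left(\left(R + W\right) - 20\right) = 4 - \left(-20 + R + W\right) = 24 - R - W$)
$k{\left(j \right)} = \sqrt{-12 + j}$ ($k{\left(j \right)} = \sqrt{j - 12} = \sqrt{-12 + j}$)
$\left(596 + c{\left(4,-2 \right)}\right) + k{\left(Z{\left(1,6 \right)} \right)} = \left(596 - -22\right) + \sqrt{-12 + 1} = \left(596 + \left(24 + 2 - 4\right)\right) + \sqrt{-11} = \left(596 + 22\right) + i \sqrt{11} = 618 + i \sqrt{11}$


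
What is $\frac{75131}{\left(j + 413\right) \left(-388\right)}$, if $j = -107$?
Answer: $- \frac{75131}{118728} \approx -0.6328$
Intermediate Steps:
$\frac{75131}{\left(j + 413\right) \left(-388\right)} = \frac{75131}{\left(-107 + 413\right) \left(-388\right)} = \frac{75131}{306 \left(-388\right)} = \frac{75131}{-118728} = 75131 \left(- \frac{1}{118728}\right) = - \frac{75131}{118728}$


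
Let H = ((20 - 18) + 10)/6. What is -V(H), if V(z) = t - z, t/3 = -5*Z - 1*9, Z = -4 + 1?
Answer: -16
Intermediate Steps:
Z = -3
t = 18 (t = 3*(-5*(-3) - 1*9) = 3*(15 - 9) = 3*6 = 18)
H = 2 (H = (2 + 10)*(1/6) = 12*(1/6) = 2)
V(z) = 18 - z
-V(H) = -(18 - 1*2) = -(18 - 2) = -1*16 = -16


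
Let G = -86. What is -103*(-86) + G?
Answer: 8772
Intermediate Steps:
-103*(-86) + G = -103*(-86) - 86 = 8858 - 86 = 8772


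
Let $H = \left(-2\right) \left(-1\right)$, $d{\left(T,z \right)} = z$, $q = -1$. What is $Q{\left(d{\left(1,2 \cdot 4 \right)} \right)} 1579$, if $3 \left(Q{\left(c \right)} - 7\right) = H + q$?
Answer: $\frac{34738}{3} \approx 11579.0$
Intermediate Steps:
$H = 2$
$Q{\left(c \right)} = \frac{22}{3}$ ($Q{\left(c \right)} = 7 + \frac{2 - 1}{3} = 7 + \frac{1}{3} \cdot 1 = 7 + \frac{1}{3} = \frac{22}{3}$)
$Q{\left(d{\left(1,2 \cdot 4 \right)} \right)} 1579 = \frac{22}{3} \cdot 1579 = \frac{34738}{3}$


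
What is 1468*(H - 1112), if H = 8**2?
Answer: -1538464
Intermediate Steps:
H = 64
1468*(H - 1112) = 1468*(64 - 1112) = 1468*(-1048) = -1538464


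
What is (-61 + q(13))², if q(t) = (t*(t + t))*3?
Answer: 908209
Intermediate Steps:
q(t) = 6*t² (q(t) = (t*(2*t))*3 = (2*t²)*3 = 6*t²)
(-61 + q(13))² = (-61 + 6*13²)² = (-61 + 6*169)² = (-61 + 1014)² = 953² = 908209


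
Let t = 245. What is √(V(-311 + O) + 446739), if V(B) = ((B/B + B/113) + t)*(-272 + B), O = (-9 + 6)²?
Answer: √3920964739/113 ≈ 554.14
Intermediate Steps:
O = 9 (O = (-3)² = 9)
V(B) = (-272 + B)*(246 + B/113) (V(B) = ((B/B + B/113) + 245)*(-272 + B) = ((1 + B*(1/113)) + 245)*(-272 + B) = ((1 + B/113) + 245)*(-272 + B) = (246 + B/113)*(-272 + B) = (-272 + B)*(246 + B/113))
√(V(-311 + O) + 446739) = √((-66912 + (-311 + 9)²/113 + 27526*(-311 + 9)/113) + 446739) = √((-66912 + (1/113)*(-302)² + (27526/113)*(-302)) + 446739) = √((-66912 + (1/113)*91204 - 8312852/113) + 446739) = √((-66912 + 91204/113 - 8312852/113) + 446739) = √(-15782704/113 + 446739) = √(34698803/113) = √3920964739/113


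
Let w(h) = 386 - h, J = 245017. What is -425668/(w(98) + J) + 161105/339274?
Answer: -104898223007/83225608570 ≈ -1.2604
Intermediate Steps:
-425668/(w(98) + J) + 161105/339274 = -425668/((386 - 1*98) + 245017) + 161105/339274 = -425668/((386 - 98) + 245017) + 161105*(1/339274) = -425668/(288 + 245017) + 161105/339274 = -425668/245305 + 161105/339274 = -104898223007/83225608570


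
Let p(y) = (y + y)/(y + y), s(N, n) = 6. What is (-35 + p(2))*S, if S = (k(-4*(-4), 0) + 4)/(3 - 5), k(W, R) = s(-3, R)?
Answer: 170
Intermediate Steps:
k(W, R) = 6
S = -5 (S = (6 + 4)/(3 - 5) = 10/(-2) = 10*(-½) = -5)
p(y) = 1 (p(y) = (2*y)/((2*y)) = (2*y)*(1/(2*y)) = 1)
(-35 + p(2))*S = (-35 + 1)*(-5) = -34*(-5) = 170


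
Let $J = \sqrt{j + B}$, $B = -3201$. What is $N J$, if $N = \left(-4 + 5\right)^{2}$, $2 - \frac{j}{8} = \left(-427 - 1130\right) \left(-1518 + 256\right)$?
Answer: $i \sqrt{15722657} \approx 3965.2 i$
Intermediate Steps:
$j = -15719456$ ($j = 16 - 8 \left(-427 - 1130\right) \left(-1518 + 256\right) = 16 - 8 \left(\left(-1557\right) \left(-1262\right)\right) = 16 - 15719472 = -15719456$)
$N = 1$ ($N = 1^{2} = 1$)
$J = i \sqrt{15722657}$ ($J = \sqrt{-15719456 - 3201} = \sqrt{-15722657} = i \sqrt{15722657} \approx 3965.2 i$)
$N J = 1 i \sqrt{15722657} = i \sqrt{15722657}$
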